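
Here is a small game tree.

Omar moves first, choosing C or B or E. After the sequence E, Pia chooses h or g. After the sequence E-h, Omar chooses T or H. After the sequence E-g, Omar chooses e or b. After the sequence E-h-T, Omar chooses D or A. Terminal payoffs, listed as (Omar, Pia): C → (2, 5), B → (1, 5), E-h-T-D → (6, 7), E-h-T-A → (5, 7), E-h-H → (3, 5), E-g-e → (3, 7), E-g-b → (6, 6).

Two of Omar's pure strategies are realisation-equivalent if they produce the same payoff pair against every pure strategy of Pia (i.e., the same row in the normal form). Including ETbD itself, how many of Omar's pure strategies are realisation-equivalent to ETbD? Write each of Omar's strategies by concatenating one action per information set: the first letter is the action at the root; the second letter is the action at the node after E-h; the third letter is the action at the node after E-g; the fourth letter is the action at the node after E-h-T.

1

Row for ETbD (columns h, g): (6,7) (6,6).
Every one of Omar's information sets is on the play path for some reply by Pia when Omar follows ETbD.
Changing the action at any of them therefore changes at least one column, so only ETbD itself gives this row.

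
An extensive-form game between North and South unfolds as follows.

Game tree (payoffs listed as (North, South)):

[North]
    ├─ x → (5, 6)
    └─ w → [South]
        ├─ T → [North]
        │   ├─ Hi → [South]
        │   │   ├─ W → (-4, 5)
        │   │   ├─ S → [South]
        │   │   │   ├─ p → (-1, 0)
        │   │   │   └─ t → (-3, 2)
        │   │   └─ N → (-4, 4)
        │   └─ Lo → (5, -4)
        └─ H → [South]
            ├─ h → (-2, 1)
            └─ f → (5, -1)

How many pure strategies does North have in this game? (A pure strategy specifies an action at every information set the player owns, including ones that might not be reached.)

North owns the root with actions {x, w} — two choices.
North owns the node after w-T with actions {Hi, Lo} — two choices.
A pure strategy fixes one action at each information set independently, so the count is the product 2 × 2 = 4.

4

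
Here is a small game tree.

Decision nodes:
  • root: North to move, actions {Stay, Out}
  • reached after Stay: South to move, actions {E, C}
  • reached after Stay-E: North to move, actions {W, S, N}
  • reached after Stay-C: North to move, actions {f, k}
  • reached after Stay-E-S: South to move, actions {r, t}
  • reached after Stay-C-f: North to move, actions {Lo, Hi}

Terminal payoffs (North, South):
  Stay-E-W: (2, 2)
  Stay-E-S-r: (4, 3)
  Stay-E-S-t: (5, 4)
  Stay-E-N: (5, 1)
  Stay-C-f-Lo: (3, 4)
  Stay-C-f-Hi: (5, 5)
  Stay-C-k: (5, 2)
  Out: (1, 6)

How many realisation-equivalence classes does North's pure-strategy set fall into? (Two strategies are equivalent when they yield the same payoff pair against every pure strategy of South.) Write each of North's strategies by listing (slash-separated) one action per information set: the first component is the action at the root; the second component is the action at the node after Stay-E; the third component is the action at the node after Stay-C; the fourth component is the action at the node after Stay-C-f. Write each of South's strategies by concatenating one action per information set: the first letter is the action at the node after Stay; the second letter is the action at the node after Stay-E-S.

10

North has 24 pure strategies: Stay/W/f/Lo, Stay/W/f/Hi, Stay/W/k/Lo, Stay/W/k/Hi, Stay/S/f/Lo, Stay/S/f/Hi, Stay/S/k/Lo, Stay/S/k/Hi, Stay/N/f/Lo, Stay/N/f/Hi, Stay/N/k/Lo, Stay/N/k/Hi, Out/W/f/Lo, Out/W/f/Hi, Out/W/k/Lo, Out/W/k/Hi, Out/S/f/Lo, Out/S/f/Hi, Out/S/k/Lo, Out/S/k/Hi, Out/N/f/Lo, Out/N/f/Hi, Out/N/k/Lo, Out/N/k/Hi. Columns: Er, Et, Cr, Ct.
{Stay/W/f/Lo} → row (2,2) (2,2) (3,4) (3,4)
{Stay/W/f/Hi} → row (2,2) (2,2) (5,5) (5,5)
{Stay/W/k/Lo, Stay/W/k/Hi} → row (2,2) (2,2) (5,2) (5,2)
{Stay/S/f/Lo} → row (4,3) (5,4) (3,4) (3,4)
{Stay/S/f/Hi} → row (4,3) (5,4) (5,5) (5,5)
{Stay/S/k/Lo, Stay/S/k/Hi} → row (4,3) (5,4) (5,2) (5,2)
{Stay/N/f/Lo} → row (5,1) (5,1) (3,4) (3,4)
{Stay/N/f/Hi} → row (5,1) (5,1) (5,5) (5,5)
{Stay/N/k/Lo, Stay/N/k/Hi} → row (5,1) (5,1) (5,2) (5,2)
{Out/W/f/Lo, Out/W/f/Hi, Out/W/k/Lo, Out/W/k/Hi, Out/S/f/Lo, Out/S/f/Hi, Out/S/k/Lo, Out/S/k/Hi, Out/N/f/Lo, Out/N/f/Hi, Out/N/k/Lo, Out/N/k/Hi} → row (1,6) (1,6) (1,6) (1,6)
That's 10 distinct rows out of 24 strategies.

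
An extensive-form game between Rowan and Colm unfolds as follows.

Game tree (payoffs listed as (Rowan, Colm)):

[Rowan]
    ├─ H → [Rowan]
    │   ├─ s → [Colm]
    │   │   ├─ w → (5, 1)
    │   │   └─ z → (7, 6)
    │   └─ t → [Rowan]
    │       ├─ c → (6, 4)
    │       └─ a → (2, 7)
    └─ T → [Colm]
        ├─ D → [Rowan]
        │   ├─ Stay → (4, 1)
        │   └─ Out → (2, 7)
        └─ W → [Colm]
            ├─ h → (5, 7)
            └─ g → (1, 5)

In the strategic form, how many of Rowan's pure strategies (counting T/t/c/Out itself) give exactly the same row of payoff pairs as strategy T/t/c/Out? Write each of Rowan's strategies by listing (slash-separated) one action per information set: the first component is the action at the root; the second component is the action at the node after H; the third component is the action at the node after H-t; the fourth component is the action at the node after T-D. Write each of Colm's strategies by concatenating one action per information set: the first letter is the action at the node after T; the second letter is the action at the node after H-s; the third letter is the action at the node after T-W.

Row for T/t/c/Out (columns Dwh, Dwg, Dzh, Dzg, Wwh, Wwg, Wzh, Wzg): (2,7) (2,7) (2,7) (2,7) (5,7) (1,5) (5,7) (1,5).
Under T/t/c/Out, Rowan's choice at the node after H and at the node after H-t can never be reached regardless of what Colm does, so varying those choices leaves every outcome unchanged.
Holding the reachable choices fixed and varying the unreachable ones freely already gives 2 × 2 = 4 equivalent strategies.
No other strategy reproduces this row, so those 4 are the full class: T/s/c/Out, T/s/a/Out, T/t/c/Out, T/t/a/Out.

4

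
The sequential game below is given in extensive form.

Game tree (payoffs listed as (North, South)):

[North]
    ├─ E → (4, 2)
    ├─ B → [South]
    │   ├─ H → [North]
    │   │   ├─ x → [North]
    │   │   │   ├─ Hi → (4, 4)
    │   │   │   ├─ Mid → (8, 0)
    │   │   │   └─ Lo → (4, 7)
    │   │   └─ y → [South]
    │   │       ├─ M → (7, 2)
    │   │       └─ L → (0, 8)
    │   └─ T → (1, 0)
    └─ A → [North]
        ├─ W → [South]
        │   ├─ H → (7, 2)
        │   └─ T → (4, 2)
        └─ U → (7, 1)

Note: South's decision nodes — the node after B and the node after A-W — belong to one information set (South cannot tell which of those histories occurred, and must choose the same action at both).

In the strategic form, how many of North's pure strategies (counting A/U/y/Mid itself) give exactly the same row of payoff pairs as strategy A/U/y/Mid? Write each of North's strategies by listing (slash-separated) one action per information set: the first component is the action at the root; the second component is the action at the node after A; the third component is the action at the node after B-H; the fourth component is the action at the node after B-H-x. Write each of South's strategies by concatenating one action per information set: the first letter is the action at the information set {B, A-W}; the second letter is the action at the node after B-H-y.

Row for A/U/y/Mid (columns HM, HL, TM, TL): (7,1) (7,1) (7,1) (7,1).
Under A/U/y/Mid, North's choice at the node after B-H and at the node after B-H-x can never be reached regardless of what South does, so varying those choices leaves every outcome unchanged.
Holding the reachable choices fixed and varying the unreachable ones freely already gives 2 × 3 = 6 equivalent strategies.
No other strategy reproduces this row, so those 6 are the full class: A/U/x/Hi, A/U/x/Mid, A/U/x/Lo, A/U/y/Hi, A/U/y/Mid, A/U/y/Lo.

6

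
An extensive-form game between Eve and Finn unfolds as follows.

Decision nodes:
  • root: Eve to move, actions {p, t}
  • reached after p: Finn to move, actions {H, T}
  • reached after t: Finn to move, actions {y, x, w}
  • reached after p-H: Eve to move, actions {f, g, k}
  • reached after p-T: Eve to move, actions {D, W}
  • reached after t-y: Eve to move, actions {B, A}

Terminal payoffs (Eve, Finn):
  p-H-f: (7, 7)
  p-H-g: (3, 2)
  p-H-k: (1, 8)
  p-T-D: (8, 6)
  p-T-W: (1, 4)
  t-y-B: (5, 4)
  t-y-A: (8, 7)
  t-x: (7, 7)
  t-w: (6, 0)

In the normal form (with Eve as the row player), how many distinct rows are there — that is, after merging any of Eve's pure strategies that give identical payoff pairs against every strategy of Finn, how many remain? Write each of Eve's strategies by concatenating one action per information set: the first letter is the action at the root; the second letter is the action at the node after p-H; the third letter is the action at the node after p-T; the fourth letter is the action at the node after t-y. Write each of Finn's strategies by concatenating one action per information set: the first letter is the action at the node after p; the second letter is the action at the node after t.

8

Eve has 24 pure strategies: pfDB, pfDA, pfWB, pfWA, pgDB, pgDA, pgWB, pgWA, pkDB, pkDA, pkWB, pkWA, tfDB, tfDA, tfWB, tfWA, tgDB, tgDA, tgWB, tgWA, tkDB, tkDA, tkWB, tkWA. Columns: Hy, Hx, Hw, Ty, Tx, Tw.
{pfDB, pfDA} → row (7,7) (7,7) (7,7) (8,6) (8,6) (8,6)
{pfWB, pfWA} → row (7,7) (7,7) (7,7) (1,4) (1,4) (1,4)
{pgDB, pgDA} → row (3,2) (3,2) (3,2) (8,6) (8,6) (8,6)
{pgWB, pgWA} → row (3,2) (3,2) (3,2) (1,4) (1,4) (1,4)
{pkDB, pkDA} → row (1,8) (1,8) (1,8) (8,6) (8,6) (8,6)
{pkWB, pkWA} → row (1,8) (1,8) (1,8) (1,4) (1,4) (1,4)
{tfDB, tfWB, tgDB, tgWB, tkDB, tkWB} → row (5,4) (7,7) (6,0) (5,4) (7,7) (6,0)
{tfDA, tfWA, tgDA, tgWA, tkDA, tkWA} → row (8,7) (7,7) (6,0) (8,7) (7,7) (6,0)
That's 8 distinct rows out of 24 strategies.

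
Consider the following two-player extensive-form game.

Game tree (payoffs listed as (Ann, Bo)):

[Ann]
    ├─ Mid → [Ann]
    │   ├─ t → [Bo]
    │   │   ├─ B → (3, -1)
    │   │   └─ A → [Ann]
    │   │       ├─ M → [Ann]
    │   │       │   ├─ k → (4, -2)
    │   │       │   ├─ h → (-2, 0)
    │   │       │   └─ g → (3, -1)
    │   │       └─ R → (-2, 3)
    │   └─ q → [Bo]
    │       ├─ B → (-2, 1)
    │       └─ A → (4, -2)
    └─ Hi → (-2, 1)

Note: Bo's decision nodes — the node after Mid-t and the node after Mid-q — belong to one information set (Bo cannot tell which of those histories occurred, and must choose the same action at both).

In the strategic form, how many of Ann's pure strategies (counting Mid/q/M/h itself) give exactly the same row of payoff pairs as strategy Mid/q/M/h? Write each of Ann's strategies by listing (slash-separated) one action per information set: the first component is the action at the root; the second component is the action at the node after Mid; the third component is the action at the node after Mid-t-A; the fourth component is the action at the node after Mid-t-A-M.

Row for Mid/q/M/h (columns B, A): (-2,1) (4,-2).
Under Mid/q/M/h, Ann's choice at the node after Mid-t-A and at the node after Mid-t-A-M can never be reached regardless of what Bo does, so varying those choices leaves every outcome unchanged.
Holding the reachable choices fixed and varying the unreachable ones freely already gives 2 × 3 = 6 equivalent strategies.
No other strategy reproduces this row, so those 6 are the full class: Mid/q/M/k, Mid/q/M/h, Mid/q/M/g, Mid/q/R/k, Mid/q/R/h, Mid/q/R/g.

6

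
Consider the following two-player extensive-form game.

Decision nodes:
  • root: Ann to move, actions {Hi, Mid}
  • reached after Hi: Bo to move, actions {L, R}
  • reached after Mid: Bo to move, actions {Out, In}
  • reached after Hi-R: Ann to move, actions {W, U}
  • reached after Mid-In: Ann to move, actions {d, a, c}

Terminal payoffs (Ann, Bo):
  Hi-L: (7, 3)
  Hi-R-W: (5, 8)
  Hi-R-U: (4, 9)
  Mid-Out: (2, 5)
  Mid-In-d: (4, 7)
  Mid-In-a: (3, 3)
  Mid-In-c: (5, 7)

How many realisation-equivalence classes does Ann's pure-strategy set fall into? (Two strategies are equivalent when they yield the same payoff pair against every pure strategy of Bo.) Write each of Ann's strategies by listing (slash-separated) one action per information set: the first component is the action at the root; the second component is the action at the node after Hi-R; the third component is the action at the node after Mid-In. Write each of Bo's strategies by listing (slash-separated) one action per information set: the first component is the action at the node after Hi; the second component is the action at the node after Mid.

5

Ann has 12 pure strategies: Hi/W/d, Hi/W/a, Hi/W/c, Hi/U/d, Hi/U/a, Hi/U/c, Mid/W/d, Mid/W/a, Mid/W/c, Mid/U/d, Mid/U/a, Mid/U/c. Columns: L/Out, L/In, R/Out, R/In.
{Hi/W/d, Hi/W/a, Hi/W/c} → row (7,3) (7,3) (5,8) (5,8)
{Hi/U/d, Hi/U/a, Hi/U/c} → row (7,3) (7,3) (4,9) (4,9)
{Mid/W/d, Mid/U/d} → row (2,5) (4,7) (2,5) (4,7)
{Mid/W/a, Mid/U/a} → row (2,5) (3,3) (2,5) (3,3)
{Mid/W/c, Mid/U/c} → row (2,5) (5,7) (2,5) (5,7)
That's 5 distinct rows out of 12 strategies.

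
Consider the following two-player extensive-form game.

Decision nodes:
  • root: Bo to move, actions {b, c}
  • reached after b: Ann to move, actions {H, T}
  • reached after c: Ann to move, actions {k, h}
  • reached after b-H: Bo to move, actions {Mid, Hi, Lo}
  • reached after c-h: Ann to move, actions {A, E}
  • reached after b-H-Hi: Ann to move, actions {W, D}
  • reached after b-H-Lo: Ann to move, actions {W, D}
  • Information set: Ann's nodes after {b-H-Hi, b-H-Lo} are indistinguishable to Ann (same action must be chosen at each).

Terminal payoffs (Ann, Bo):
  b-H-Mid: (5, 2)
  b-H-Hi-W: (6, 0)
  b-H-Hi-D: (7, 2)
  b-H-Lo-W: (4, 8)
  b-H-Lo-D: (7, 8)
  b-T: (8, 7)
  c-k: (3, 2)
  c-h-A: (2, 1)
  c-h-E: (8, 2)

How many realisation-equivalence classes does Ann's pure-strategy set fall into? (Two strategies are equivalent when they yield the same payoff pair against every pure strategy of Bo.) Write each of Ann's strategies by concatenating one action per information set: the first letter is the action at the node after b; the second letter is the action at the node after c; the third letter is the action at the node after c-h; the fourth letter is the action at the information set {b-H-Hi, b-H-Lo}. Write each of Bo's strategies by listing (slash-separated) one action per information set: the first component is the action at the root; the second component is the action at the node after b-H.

Ann has 16 pure strategies: HkAW, HkAD, HkEW, HkED, HhAW, HhAD, HhEW, HhED, TkAW, TkAD, TkEW, TkED, ThAW, ThAD, ThEW, ThED. Columns: b/Mid, b/Hi, b/Lo, c/Mid, c/Hi, c/Lo.
{HkAW, HkEW} → row (5,2) (6,0) (4,8) (3,2) (3,2) (3,2)
{HkAD, HkED} → row (5,2) (7,2) (7,8) (3,2) (3,2) (3,2)
{HhAW} → row (5,2) (6,0) (4,8) (2,1) (2,1) (2,1)
{HhAD} → row (5,2) (7,2) (7,8) (2,1) (2,1) (2,1)
{HhEW} → row (5,2) (6,0) (4,8) (8,2) (8,2) (8,2)
{HhED} → row (5,2) (7,2) (7,8) (8,2) (8,2) (8,2)
{TkAW, TkAD, TkEW, TkED} → row (8,7) (8,7) (8,7) (3,2) (3,2) (3,2)
{ThAW, ThAD} → row (8,7) (8,7) (8,7) (2,1) (2,1) (2,1)
{ThEW, ThED} → row (8,7) (8,7) (8,7) (8,2) (8,2) (8,2)
That's 9 distinct rows out of 16 strategies.

9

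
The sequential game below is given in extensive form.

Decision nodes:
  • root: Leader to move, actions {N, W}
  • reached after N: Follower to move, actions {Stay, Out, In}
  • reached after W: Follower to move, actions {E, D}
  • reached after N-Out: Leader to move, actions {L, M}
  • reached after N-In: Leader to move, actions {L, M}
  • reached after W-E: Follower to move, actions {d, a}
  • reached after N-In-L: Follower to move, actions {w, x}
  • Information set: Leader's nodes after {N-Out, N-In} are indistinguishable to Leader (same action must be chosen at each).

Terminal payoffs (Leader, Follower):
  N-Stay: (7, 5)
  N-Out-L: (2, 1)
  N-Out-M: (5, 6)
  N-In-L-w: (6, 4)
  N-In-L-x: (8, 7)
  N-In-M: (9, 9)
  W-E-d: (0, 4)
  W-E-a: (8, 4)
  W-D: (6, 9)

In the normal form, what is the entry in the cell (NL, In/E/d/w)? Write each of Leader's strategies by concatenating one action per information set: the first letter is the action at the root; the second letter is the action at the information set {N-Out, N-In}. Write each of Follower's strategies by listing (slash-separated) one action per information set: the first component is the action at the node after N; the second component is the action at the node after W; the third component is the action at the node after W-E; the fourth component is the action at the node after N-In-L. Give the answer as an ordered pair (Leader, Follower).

Trace the play path from the root:
  Leader plays N
  Follower plays In at [N]
  Leader plays L at [N-In]
  Follower plays w at [N-In-L]
→ terminal payoff (6, 4).
(Follower's choice at the node after W is never reached on this path, so it doesn't affect the outcome.)

(6, 4)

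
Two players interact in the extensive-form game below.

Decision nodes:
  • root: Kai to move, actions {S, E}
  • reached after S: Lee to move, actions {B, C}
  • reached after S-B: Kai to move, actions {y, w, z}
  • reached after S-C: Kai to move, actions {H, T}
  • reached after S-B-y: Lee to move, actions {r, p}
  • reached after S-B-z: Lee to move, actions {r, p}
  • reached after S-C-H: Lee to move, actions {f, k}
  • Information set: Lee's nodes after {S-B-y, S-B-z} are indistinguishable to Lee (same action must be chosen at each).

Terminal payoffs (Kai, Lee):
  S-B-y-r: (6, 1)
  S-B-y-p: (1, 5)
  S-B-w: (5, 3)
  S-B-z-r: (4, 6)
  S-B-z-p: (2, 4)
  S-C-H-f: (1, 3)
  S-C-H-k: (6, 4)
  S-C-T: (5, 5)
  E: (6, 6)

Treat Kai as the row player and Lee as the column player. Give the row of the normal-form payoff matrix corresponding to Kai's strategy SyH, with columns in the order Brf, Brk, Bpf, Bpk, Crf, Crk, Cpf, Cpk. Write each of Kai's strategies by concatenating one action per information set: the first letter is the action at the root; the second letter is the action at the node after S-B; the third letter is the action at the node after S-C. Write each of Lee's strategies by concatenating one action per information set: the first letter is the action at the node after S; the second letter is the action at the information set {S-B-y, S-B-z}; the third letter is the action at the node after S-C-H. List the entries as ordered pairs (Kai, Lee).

vs Brf: Kai plays S → Lee plays B at [S] → Kai plays y at [S-B] → Lee plays r at [S-B-y] → (6, 1)
vs Brk: Kai plays S → Lee plays B at [S] → Kai plays y at [S-B] → Lee plays r at [S-B-y] → (6, 1)
vs Bpf: Kai plays S → Lee plays B at [S] → Kai plays y at [S-B] → Lee plays p at [S-B-y] → (1, 5)
vs Bpk: Kai plays S → Lee plays B at [S] → Kai plays y at [S-B] → Lee plays p at [S-B-y] → (1, 5)
vs Crf: Kai plays S → Lee plays C at [S] → Kai plays H at [S-C] → Lee plays f at [S-C-H] → (1, 3)
vs Crk: Kai plays S → Lee plays C at [S] → Kai plays H at [S-C] → Lee plays k at [S-C-H] → (6, 4)
vs Cpf: Kai plays S → Lee plays C at [S] → Kai plays H at [S-C] → Lee plays f at [S-C-H] → (1, 3)
vs Cpk: Kai plays S → Lee plays C at [S] → Kai plays H at [S-C] → Lee plays k at [S-C-H] → (6, 4)

(6,1) (6,1) (1,5) (1,5) (1,3) (6,4) (1,3) (6,4)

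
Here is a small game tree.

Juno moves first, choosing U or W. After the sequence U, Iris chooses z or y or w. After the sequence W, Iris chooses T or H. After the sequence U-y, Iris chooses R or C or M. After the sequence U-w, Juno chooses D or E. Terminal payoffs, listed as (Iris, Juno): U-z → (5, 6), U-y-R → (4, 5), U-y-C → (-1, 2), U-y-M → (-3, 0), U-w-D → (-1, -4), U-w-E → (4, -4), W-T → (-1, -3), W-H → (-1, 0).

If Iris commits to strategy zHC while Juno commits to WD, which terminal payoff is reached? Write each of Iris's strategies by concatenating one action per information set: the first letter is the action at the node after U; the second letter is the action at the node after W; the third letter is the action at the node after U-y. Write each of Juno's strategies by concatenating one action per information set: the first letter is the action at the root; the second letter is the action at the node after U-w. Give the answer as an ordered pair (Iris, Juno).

(-1, 0)

Trace the play path from the root:
  Juno plays W
  Iris plays H at [W]
→ terminal payoff (-1, 0).
(Iris's choice at the node after U is never reached on this path, so it doesn't affect the outcome.)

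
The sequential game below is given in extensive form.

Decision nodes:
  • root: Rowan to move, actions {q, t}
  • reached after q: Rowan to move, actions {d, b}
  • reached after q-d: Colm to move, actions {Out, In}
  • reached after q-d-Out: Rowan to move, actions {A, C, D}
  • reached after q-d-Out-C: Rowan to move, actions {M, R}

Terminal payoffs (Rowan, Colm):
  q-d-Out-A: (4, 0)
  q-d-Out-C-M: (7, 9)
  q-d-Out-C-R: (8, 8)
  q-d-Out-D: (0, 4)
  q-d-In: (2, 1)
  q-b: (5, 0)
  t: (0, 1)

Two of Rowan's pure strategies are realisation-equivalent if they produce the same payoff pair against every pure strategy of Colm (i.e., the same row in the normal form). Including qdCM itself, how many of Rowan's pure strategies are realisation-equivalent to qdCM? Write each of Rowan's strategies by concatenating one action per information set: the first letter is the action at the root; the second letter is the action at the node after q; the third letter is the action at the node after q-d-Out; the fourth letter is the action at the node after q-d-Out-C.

1

Row for qdCM (columns Out, In): (7,9) (2,1).
Every one of Rowan's information sets is on the play path for some reply by Colm when Rowan follows qdCM.
Changing the action at any of them therefore changes at least one column, so only qdCM itself gives this row.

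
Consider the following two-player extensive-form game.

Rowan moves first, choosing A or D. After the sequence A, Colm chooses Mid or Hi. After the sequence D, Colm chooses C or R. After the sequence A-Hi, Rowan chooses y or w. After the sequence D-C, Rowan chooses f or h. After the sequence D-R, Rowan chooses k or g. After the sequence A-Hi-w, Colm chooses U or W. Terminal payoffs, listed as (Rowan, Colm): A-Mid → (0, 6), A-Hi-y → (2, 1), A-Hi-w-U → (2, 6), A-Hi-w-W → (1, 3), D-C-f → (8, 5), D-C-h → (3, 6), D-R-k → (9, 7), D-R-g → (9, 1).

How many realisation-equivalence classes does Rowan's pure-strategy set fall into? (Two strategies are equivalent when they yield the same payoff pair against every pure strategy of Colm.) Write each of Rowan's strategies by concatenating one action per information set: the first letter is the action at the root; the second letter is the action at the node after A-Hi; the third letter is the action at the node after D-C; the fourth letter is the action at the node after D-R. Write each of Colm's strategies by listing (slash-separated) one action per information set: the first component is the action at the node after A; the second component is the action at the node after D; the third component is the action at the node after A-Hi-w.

6

Rowan has 16 pure strategies: Ayfk, Ayfg, Ayhk, Ayhg, Awfk, Awfg, Awhk, Awhg, Dyfk, Dyfg, Dyhk, Dyhg, Dwfk, Dwfg, Dwhk, Dwhg. Columns: Mid/C/U, Mid/C/W, Mid/R/U, Mid/R/W, Hi/C/U, Hi/C/W, Hi/R/U, Hi/R/W.
{Ayfk, Ayfg, Ayhk, Ayhg} → row (0,6) (0,6) (0,6) (0,6) (2,1) (2,1) (2,1) (2,1)
{Awfk, Awfg, Awhk, Awhg} → row (0,6) (0,6) (0,6) (0,6) (2,6) (1,3) (2,6) (1,3)
{Dyfk, Dwfk} → row (8,5) (8,5) (9,7) (9,7) (8,5) (8,5) (9,7) (9,7)
{Dyfg, Dwfg} → row (8,5) (8,5) (9,1) (9,1) (8,5) (8,5) (9,1) (9,1)
{Dyhk, Dwhk} → row (3,6) (3,6) (9,7) (9,7) (3,6) (3,6) (9,7) (9,7)
{Dyhg, Dwhg} → row (3,6) (3,6) (9,1) (9,1) (3,6) (3,6) (9,1) (9,1)
That's 6 distinct rows out of 16 strategies.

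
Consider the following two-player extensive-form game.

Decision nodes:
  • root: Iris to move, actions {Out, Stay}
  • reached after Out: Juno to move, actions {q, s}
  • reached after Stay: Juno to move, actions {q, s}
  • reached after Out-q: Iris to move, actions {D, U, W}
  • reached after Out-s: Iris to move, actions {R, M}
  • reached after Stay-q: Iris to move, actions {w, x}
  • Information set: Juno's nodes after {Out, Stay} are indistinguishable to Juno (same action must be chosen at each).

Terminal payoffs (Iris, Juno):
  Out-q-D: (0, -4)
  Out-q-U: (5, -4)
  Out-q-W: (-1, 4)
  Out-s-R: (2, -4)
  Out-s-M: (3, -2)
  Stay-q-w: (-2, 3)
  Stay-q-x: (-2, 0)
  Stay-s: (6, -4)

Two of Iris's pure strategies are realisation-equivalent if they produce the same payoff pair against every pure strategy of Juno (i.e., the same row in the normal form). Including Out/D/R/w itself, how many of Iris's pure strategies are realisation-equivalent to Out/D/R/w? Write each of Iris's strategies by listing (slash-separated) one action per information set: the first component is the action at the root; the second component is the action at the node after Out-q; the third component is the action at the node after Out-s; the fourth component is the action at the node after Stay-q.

Row for Out/D/R/w (columns q, s): (0,-4) (2,-4).
Under Out/D/R/w, Iris's choice at the node after Stay-q can never be reached regardless of what Juno does, so varying those choices leaves every outcome unchanged.
Holding the reachable choices fixed and varying the unreachable one freely already gives 2 equivalent strategies.
No other strategy reproduces this row, so those 2 are the full class: Out/D/R/w, Out/D/R/x.

2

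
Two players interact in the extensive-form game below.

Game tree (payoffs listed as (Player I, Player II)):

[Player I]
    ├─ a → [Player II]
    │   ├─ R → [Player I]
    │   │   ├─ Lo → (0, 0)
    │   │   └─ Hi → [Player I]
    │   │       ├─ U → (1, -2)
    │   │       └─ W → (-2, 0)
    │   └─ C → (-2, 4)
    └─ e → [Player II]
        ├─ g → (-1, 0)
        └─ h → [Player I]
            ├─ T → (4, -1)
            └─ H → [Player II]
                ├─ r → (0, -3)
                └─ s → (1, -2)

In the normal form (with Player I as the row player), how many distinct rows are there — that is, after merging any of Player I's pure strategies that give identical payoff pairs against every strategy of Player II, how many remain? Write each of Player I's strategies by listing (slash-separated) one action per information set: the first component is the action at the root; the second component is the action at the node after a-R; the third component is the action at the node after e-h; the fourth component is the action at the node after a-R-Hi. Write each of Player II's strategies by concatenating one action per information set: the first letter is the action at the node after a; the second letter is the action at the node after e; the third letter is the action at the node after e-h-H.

Player I has 16 pure strategies: a/Lo/T/U, a/Lo/T/W, a/Lo/H/U, a/Lo/H/W, a/Hi/T/U, a/Hi/T/W, a/Hi/H/U, a/Hi/H/W, e/Lo/T/U, e/Lo/T/W, e/Lo/H/U, e/Lo/H/W, e/Hi/T/U, e/Hi/T/W, e/Hi/H/U, e/Hi/H/W. Columns: Rgr, Rgs, Rhr, Rhs, Cgr, Cgs, Chr, Chs.
{a/Lo/T/U, a/Lo/T/W, a/Lo/H/U, a/Lo/H/W} → row (0,0) (0,0) (0,0) (0,0) (-2,4) (-2,4) (-2,4) (-2,4)
{a/Hi/T/U, a/Hi/H/U} → row (1,-2) (1,-2) (1,-2) (1,-2) (-2,4) (-2,4) (-2,4) (-2,4)
{a/Hi/T/W, a/Hi/H/W} → row (-2,0) (-2,0) (-2,0) (-2,0) (-2,4) (-2,4) (-2,4) (-2,4)
{e/Lo/T/U, e/Lo/T/W, e/Hi/T/U, e/Hi/T/W} → row (-1,0) (-1,0) (4,-1) (4,-1) (-1,0) (-1,0) (4,-1) (4,-1)
{e/Lo/H/U, e/Lo/H/W, e/Hi/H/U, e/Hi/H/W} → row (-1,0) (-1,0) (0,-3) (1,-2) (-1,0) (-1,0) (0,-3) (1,-2)
That's 5 distinct rows out of 16 strategies.

5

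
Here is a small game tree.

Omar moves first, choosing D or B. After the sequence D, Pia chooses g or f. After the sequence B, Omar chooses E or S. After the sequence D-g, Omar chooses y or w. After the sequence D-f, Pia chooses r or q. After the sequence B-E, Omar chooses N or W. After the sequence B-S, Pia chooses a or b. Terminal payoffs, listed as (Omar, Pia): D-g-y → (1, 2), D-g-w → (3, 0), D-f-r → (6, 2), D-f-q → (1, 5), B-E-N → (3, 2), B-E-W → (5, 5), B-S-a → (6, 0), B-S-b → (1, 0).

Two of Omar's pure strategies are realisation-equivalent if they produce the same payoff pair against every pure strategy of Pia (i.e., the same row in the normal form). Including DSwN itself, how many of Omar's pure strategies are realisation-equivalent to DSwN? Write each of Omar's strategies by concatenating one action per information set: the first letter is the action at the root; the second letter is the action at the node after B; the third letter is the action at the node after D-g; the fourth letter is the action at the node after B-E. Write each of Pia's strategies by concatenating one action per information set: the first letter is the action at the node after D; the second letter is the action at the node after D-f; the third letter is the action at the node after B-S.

Row for DSwN (columns gra, grb, gqa, gqb, fra, frb, fqa, fqb): (3,0) (3,0) (3,0) (3,0) (6,2) (6,2) (1,5) (1,5).
Under DSwN, Omar's choice at the node after B and at the node after B-E can never be reached regardless of what Pia does, so varying those choices leaves every outcome unchanged.
Holding the reachable choices fixed and varying the unreachable ones freely already gives 2 × 2 = 4 equivalent strategies.
No other strategy reproduces this row, so those 4 are the full class: DEwN, DEwW, DSwN, DSwW.

4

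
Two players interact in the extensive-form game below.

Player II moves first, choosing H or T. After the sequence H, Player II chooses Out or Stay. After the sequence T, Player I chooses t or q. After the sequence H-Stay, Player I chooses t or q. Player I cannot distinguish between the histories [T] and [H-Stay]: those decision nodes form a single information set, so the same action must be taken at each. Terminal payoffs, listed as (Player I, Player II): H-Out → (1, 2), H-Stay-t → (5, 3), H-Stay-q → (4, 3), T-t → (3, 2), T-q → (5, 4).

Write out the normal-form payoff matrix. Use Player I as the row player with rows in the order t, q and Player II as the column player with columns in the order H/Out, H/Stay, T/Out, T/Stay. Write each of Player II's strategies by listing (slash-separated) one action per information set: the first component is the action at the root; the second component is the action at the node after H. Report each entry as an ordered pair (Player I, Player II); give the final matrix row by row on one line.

t: (1,2) (5,3) (3,2) (3,2) | q: (1,2) (4,3) (5,4) (5,4)

Row t: H/Out→(1,2), H/Stay→(5,3), T/Out→(3,2), T/Stay→(3,2)
Row q: H/Out→(1,2), H/Stay→(4,3), T/Out→(5,4), T/Stay→(5,4)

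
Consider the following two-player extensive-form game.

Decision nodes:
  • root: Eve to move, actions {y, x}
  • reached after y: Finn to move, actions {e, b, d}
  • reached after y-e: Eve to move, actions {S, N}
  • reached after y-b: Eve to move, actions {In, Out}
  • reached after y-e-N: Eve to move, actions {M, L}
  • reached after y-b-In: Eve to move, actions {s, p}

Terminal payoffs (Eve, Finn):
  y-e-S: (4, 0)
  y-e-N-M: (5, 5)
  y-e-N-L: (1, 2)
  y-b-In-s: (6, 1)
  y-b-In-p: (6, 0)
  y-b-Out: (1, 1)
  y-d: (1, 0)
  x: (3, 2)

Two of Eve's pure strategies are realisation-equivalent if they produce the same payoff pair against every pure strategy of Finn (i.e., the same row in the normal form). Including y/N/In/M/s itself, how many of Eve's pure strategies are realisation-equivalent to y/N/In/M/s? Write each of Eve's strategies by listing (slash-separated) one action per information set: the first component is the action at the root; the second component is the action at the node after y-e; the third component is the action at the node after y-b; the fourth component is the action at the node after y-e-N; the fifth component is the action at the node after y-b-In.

Row for y/N/In/M/s (columns e, b, d): (5,5) (6,1) (1,0).
Every one of Eve's information sets is on the play path for some reply by Finn when Eve follows y/N/In/M/s.
Changing the action at any of them therefore changes at least one column, so only y/N/In/M/s itself gives this row.

1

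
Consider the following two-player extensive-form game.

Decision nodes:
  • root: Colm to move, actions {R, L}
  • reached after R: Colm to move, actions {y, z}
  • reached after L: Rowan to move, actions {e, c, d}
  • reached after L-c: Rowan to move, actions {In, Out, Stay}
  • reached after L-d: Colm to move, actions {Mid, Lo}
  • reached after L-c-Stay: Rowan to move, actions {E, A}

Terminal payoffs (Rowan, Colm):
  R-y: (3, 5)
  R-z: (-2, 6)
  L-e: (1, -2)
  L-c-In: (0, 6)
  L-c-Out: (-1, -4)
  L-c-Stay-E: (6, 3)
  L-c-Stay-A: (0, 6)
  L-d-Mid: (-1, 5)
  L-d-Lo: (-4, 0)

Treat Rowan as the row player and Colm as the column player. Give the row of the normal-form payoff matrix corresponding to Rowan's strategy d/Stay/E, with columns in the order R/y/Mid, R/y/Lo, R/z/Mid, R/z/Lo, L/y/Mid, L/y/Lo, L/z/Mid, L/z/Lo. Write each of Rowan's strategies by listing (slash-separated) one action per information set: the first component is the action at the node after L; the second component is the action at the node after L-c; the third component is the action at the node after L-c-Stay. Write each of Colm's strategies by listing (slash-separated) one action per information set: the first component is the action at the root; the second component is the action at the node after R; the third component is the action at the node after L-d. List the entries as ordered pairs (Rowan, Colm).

vs R/y/Mid: Colm plays R → Colm plays y at [R] → (3, 5)
vs R/y/Lo: Colm plays R → Colm plays y at [R] → (3, 5)
vs R/z/Mid: Colm plays R → Colm plays z at [R] → (-2, 6)
vs R/z/Lo: Colm plays R → Colm plays z at [R] → (-2, 6)
vs L/y/Mid: Colm plays L → Rowan plays d at [L] → Colm plays Mid at [L-d] → (-1, 5)
vs L/y/Lo: Colm plays L → Rowan plays d at [L] → Colm plays Lo at [L-d] → (-4, 0)
vs L/z/Mid: Colm plays L → Rowan plays d at [L] → Colm plays Mid at [L-d] → (-1, 5)
vs L/z/Lo: Colm plays L → Rowan plays d at [L] → Colm plays Lo at [L-d] → (-4, 0)

(3,5) (3,5) (-2,6) (-2,6) (-1,5) (-4,0) (-1,5) (-4,0)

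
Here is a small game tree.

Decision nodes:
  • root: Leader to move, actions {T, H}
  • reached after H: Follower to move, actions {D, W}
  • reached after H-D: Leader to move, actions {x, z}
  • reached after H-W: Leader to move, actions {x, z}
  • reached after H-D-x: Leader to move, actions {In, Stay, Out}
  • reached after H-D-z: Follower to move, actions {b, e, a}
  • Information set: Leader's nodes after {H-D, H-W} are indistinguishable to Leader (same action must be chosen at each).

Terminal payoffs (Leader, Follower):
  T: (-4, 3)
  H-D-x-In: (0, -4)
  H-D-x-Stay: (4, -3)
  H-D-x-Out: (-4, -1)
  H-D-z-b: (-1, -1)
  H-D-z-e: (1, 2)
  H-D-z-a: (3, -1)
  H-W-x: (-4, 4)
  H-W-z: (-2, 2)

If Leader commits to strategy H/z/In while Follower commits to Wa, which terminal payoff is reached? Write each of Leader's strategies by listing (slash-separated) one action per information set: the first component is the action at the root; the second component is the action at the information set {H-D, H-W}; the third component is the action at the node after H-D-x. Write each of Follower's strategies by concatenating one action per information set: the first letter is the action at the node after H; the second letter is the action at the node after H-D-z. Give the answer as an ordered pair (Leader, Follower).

Trace the play path from the root:
  Leader plays H
  Follower plays W at [H]
  Leader plays z at [H-W]
→ terminal payoff (-2, 2).
(Leader's choice at the node after H-D-x is never reached on this path, so it doesn't affect the outcome.)

(-2, 2)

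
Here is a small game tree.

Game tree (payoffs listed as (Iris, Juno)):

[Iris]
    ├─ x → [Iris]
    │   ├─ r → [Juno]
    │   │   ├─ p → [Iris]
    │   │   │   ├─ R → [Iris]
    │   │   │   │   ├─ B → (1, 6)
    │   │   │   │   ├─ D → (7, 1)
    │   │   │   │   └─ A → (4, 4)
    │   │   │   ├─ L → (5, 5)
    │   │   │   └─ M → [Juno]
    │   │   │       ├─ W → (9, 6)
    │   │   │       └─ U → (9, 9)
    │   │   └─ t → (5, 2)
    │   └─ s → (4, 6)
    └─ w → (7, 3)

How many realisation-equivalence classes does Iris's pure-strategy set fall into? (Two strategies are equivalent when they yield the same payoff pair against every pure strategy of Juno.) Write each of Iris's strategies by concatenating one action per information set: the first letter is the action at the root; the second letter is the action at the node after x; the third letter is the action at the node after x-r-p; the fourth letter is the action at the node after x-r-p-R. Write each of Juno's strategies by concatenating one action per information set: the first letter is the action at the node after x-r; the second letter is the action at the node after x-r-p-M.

7

Iris has 36 pure strategies: xrRB, xrRD, xrRA, xrLB, xrLD, xrLA, xrMB, xrMD, xrMA, xsRB, xsRD, xsRA, xsLB, xsLD, xsLA, xsMB, xsMD, xsMA, wrRB, wrRD, wrRA, wrLB, wrLD, wrLA, wrMB, wrMD, wrMA, wsRB, wsRD, wsRA, wsLB, wsLD, wsLA, wsMB, wsMD, wsMA. Columns: pW, pU, tW, tU.
{xrRB} → row (1,6) (1,6) (5,2) (5,2)
{xrRD} → row (7,1) (7,1) (5,2) (5,2)
{xrRA} → row (4,4) (4,4) (5,2) (5,2)
{xrLB, xrLD, xrLA} → row (5,5) (5,5) (5,2) (5,2)
{xrMB, xrMD, xrMA} → row (9,6) (9,9) (5,2) (5,2)
{xsRB, xsRD, xsRA, xsLB, xsLD, xsLA, xsMB, xsMD, xsMA} → row (4,6) (4,6) (4,6) (4,6)
{wrRB, wrRD, wrRA, wrLB, wrLD, wrLA, wrMB, wrMD, wrMA, wsRB, wsRD, wsRA, wsLB, wsLD, wsLA, wsMB, wsMD, wsMA} → row (7,3) (7,3) (7,3) (7,3)
That's 7 distinct rows out of 36 strategies.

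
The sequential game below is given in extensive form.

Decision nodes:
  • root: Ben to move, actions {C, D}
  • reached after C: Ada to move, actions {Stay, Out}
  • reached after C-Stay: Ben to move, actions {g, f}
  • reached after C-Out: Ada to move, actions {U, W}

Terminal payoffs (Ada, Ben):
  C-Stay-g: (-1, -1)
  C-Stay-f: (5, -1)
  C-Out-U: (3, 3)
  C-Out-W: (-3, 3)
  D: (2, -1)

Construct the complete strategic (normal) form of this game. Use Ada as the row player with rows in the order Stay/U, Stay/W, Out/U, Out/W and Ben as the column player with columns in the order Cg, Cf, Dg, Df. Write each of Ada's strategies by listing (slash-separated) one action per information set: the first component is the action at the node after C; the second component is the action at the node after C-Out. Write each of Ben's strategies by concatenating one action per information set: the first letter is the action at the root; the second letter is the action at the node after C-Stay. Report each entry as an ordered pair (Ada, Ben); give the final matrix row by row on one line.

Row Stay/U: Cg→(-1,-1), Cf→(5,-1), Dg→(2,-1), Df→(2,-1)
Row Stay/W: Cg→(-1,-1), Cf→(5,-1), Dg→(2,-1), Df→(2,-1)
Row Out/U: Cg→(3,3), Cf→(3,3), Dg→(2,-1), Df→(2,-1)
Row Out/W: Cg→(-3,3), Cf→(-3,3), Dg→(2,-1), Df→(2,-1)

Stay/U: (-1,-1) (5,-1) (2,-1) (2,-1) | Stay/W: (-1,-1) (5,-1) (2,-1) (2,-1) | Out/U: (3,3) (3,3) (2,-1) (2,-1) | Out/W: (-3,3) (-3,3) (2,-1) (2,-1)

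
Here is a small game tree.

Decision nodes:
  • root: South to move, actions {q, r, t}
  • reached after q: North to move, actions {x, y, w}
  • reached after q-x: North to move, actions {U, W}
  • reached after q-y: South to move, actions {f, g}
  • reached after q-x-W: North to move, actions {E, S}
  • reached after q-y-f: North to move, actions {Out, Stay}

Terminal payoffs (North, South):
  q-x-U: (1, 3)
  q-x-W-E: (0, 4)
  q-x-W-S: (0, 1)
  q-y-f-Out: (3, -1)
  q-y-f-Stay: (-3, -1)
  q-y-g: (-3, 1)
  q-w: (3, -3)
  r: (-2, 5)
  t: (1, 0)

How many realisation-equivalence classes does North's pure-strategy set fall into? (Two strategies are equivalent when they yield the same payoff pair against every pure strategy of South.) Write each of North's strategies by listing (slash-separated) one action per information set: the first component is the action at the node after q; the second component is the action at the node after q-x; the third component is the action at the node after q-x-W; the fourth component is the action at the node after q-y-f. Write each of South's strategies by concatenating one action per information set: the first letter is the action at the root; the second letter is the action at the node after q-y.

6

North has 24 pure strategies: x/U/E/Out, x/U/E/Stay, x/U/S/Out, x/U/S/Stay, x/W/E/Out, x/W/E/Stay, x/W/S/Out, x/W/S/Stay, y/U/E/Out, y/U/E/Stay, y/U/S/Out, y/U/S/Stay, y/W/E/Out, y/W/E/Stay, y/W/S/Out, y/W/S/Stay, w/U/E/Out, w/U/E/Stay, w/U/S/Out, w/U/S/Stay, w/W/E/Out, w/W/E/Stay, w/W/S/Out, w/W/S/Stay. Columns: qf, qg, rf, rg, tf, tg.
{x/U/E/Out, x/U/E/Stay, x/U/S/Out, x/U/S/Stay} → row (1,3) (1,3) (-2,5) (-2,5) (1,0) (1,0)
{x/W/E/Out, x/W/E/Stay} → row (0,4) (0,4) (-2,5) (-2,5) (1,0) (1,0)
{x/W/S/Out, x/W/S/Stay} → row (0,1) (0,1) (-2,5) (-2,5) (1,0) (1,0)
{y/U/E/Out, y/U/S/Out, y/W/E/Out, y/W/S/Out} → row (3,-1) (-3,1) (-2,5) (-2,5) (1,0) (1,0)
{y/U/E/Stay, y/U/S/Stay, y/W/E/Stay, y/W/S/Stay} → row (-3,-1) (-3,1) (-2,5) (-2,5) (1,0) (1,0)
{w/U/E/Out, w/U/E/Stay, w/U/S/Out, w/U/S/Stay, w/W/E/Out, w/W/E/Stay, w/W/S/Out, w/W/S/Stay} → row (3,-3) (3,-3) (-2,5) (-2,5) (1,0) (1,0)
That's 6 distinct rows out of 24 strategies.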